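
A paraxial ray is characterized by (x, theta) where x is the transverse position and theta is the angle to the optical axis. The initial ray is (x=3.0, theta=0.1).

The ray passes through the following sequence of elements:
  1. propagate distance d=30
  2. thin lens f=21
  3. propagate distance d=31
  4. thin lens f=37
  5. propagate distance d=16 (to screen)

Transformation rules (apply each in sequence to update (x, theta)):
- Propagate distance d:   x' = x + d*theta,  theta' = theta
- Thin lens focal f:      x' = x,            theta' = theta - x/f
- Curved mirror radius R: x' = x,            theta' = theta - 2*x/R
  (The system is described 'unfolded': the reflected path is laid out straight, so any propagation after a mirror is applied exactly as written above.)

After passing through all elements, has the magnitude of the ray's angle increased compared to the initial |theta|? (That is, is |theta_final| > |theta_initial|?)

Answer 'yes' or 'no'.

Initial: x=3.0000 theta=0.1000
After 1 (propagate distance d=30): x=6.0000 theta=0.1000
After 2 (thin lens f=21): x=6.0000 theta=-13/70 (≈-0.1857)
After 3 (propagate distance d=31): x=17/70 (≈0.2429) theta=-13/70 (≈-0.1857)
After 4 (thin lens f=37): x=17/70 (≈0.2429) theta=-249/1295 (≈-0.1923)
After 5 (propagate distance d=16 (to screen)): x=-7339/2590 (≈-2.8336) theta=-249/1295 (≈-0.1923)
|theta_initial|=0.1000 |theta_final|=249/1295 (≈0.1923) -> increased

Answer: yes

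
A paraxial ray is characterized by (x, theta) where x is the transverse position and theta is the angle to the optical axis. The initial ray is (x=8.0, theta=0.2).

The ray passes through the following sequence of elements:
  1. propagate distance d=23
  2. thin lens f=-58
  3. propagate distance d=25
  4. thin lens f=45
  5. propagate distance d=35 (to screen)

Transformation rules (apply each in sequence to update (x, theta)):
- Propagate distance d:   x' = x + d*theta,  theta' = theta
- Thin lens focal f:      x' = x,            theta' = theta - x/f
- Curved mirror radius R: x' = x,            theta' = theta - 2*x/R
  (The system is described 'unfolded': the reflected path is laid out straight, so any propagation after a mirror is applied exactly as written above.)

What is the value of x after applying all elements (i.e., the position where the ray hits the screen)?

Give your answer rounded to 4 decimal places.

Answer: 19.7215

Derivation:
Initial: x=8.0000 theta=0.2000
After 1 (propagate distance d=23): x=12.6000 theta=0.2000
After 2 (thin lens f=-58): x=12.6000 theta=121/290 (≈0.4172)
After 3 (propagate distance d=25): x=6679/290 (≈23.0310) theta=121/290 (≈0.4172)
After 4 (thin lens f=45): x=6679/290 (≈23.0310) theta=-617/6525 (≈-0.0946)
After 5 (propagate distance d=35 (to screen)): x=51473/2610 (≈19.7215) theta=-617/6525 (≈-0.0946)
Rounded to 4 decimal places: x = 19.7215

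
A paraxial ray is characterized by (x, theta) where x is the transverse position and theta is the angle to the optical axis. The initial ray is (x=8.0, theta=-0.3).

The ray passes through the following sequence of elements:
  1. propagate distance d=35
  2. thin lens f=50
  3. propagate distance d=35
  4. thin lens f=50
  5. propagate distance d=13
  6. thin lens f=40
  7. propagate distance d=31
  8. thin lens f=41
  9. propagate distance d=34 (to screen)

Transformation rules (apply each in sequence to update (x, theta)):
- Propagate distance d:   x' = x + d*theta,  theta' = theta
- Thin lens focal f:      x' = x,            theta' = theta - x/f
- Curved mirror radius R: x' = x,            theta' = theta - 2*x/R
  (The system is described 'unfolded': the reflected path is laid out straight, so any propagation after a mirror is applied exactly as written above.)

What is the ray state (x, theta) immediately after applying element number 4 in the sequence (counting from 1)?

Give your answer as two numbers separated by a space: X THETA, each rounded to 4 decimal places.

Answer: -11.2500 -0.0250

Derivation:
Initial: x=8.0000 theta=-0.3000
After 1 (propagate distance d=35): x=-2.5000 theta=-0.3000
After 2 (thin lens f=50): x=-2.5000 theta=-0.2500
After 3 (propagate distance d=35): x=-11.2500 theta=-0.2500
After 4 (thin lens f=50): x=-11.2500 theta=-0.0250
Rounded to 4 decimal places: x = -11.2500, theta = -0.0250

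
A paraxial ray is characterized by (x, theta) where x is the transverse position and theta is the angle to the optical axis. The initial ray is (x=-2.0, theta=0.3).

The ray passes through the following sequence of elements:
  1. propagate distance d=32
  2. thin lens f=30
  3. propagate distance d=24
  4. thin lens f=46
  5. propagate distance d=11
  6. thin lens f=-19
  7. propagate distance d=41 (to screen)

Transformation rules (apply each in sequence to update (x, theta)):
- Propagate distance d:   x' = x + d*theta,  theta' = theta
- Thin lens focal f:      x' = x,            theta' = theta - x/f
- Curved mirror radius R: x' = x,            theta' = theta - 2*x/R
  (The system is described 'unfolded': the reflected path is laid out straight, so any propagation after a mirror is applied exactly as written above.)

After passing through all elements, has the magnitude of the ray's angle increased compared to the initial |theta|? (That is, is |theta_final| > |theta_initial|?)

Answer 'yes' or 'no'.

Answer: no

Derivation:
Initial: x=-2.0000 theta=0.3000
After 1 (propagate distance d=32): x=7.6000 theta=0.3000
After 2 (thin lens f=30): x=7.6000 theta=7/150 (≈0.0467)
After 3 (propagate distance d=24): x=8.7200 theta=7/150 (≈0.0467)
After 4 (thin lens f=46): x=8.7200 theta=-493/3450 (≈-0.1429)
After 5 (propagate distance d=11): x=24661/3450 (≈7.1481) theta=-493/3450 (≈-0.1429)
After 6 (thin lens f=-19): x=24661/3450 (≈7.1481) theta=2549/10925 (≈0.2333)
After 7 (propagate distance d=41 (to screen)): x=1095613/65550 (≈16.7142) theta=2549/10925 (≈0.2333)
|theta_initial|=0.3000 |theta_final|=2549/10925 (≈0.2333) -> not increased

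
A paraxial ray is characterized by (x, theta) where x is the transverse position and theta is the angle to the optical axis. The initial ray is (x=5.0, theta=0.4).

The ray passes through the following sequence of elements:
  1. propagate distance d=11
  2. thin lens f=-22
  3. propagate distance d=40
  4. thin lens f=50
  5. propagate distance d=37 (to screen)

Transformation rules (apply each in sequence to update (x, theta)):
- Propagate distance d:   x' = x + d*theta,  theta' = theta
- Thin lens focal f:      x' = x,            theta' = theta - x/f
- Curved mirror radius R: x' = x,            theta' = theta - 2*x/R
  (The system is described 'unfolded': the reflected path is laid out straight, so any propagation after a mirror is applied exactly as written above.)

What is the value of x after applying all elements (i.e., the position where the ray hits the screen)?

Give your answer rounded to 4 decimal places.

Answer: 41.6567

Derivation:
Initial: x=5.0000 theta=0.4000
After 1 (propagate distance d=11): x=9.4000 theta=0.4000
After 2 (thin lens f=-22): x=9.4000 theta=91/110 (≈0.8273)
After 3 (propagate distance d=40): x=2337/55 (≈42.4909) theta=91/110 (≈0.8273)
After 4 (thin lens f=50): x=2337/55 (≈42.4909) theta=-31/1375 (≈-0.0225)
After 5 (propagate distance d=37 (to screen)): x=57278/1375 (≈41.6567) theta=-31/1375 (≈-0.0225)
Rounded to 4 decimal places: x = 41.6567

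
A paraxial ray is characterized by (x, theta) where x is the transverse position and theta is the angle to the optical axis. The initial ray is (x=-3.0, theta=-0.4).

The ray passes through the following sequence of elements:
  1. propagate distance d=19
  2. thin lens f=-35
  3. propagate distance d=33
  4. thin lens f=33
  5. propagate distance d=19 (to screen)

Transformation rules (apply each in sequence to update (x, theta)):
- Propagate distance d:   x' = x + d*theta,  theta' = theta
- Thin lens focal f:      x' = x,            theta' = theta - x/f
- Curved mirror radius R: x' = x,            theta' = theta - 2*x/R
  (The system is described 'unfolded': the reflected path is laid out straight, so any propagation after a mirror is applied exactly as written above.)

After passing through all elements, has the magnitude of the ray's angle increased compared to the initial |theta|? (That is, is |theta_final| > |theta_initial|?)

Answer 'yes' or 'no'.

Answer: no

Derivation:
Initial: x=-3.0000 theta=-0.4000
After 1 (propagate distance d=19): x=-10.6000 theta=-0.4000
After 2 (thin lens f=-35): x=-10.6000 theta=-123/175 (≈-0.7029)
After 3 (propagate distance d=33): x=-5914/175 (≈-33.7943) theta=-123/175 (≈-0.7029)
After 4 (thin lens f=33): x=-5914/175 (≈-33.7943) theta=53/165 (≈0.3212)
After 5 (propagate distance d=19 (to screen)): x=-159917/5775 (≈-27.6913) theta=53/165 (≈0.3212)
|theta_initial|=0.4000 |theta_final|=53/165 (≈0.3212) -> not increased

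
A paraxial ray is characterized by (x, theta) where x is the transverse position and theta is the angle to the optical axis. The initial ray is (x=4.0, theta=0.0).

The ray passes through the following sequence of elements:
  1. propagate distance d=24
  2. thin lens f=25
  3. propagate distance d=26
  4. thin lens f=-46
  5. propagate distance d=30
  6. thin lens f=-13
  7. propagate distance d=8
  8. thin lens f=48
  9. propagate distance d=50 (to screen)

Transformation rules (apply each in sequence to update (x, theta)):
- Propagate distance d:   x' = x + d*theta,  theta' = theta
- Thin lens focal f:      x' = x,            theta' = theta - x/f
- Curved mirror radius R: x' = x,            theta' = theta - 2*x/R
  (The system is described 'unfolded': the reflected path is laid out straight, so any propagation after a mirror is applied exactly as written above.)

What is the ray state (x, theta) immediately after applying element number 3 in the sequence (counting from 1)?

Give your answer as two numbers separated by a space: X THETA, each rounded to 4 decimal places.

Answer: -0.1600 -0.1600

Derivation:
Initial: x=4.0000 theta=0.0000
After 1 (propagate distance d=24): x=4.0000 theta=0.0000
After 2 (thin lens f=25): x=4.0000 theta=-0.1600
After 3 (propagate distance d=26): x=-0.1600 theta=-0.1600
Rounded to 4 decimal places: x = -0.1600, theta = -0.1600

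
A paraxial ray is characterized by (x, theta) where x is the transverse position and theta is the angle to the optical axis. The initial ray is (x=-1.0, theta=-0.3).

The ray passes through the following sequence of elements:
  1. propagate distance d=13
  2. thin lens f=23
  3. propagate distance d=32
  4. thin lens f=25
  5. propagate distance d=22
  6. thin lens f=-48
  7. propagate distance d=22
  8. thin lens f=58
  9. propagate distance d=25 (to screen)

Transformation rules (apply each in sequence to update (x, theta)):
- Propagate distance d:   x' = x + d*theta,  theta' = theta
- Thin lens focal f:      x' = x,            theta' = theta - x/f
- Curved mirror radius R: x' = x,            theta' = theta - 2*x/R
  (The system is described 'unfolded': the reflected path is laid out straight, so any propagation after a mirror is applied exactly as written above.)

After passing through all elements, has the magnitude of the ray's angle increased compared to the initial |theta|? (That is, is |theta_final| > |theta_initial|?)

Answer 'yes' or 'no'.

Initial: x=-1.0000 theta=-0.3000
After 1 (propagate distance d=13): x=-4.9000 theta=-0.3000
After 2 (thin lens f=23): x=-4.9000 theta=-2/23 (≈-0.0870)
After 3 (propagate distance d=32): x=-1767/230 (≈-7.6826) theta=-2/23 (≈-0.0870)
After 4 (thin lens f=25): x=-1767/230 (≈-7.6826) theta=1267/5750 (≈0.2203)
After 5 (propagate distance d=22): x=-16301/5750 (≈-2.8350) theta=1267/5750 (≈0.2203)
After 6 (thin lens f=-48): x=-16301/5750 (≈-2.8350) theta=8903/55200 (≈0.1613)
After 7 (propagate distance d=22): x=98441/138000 (≈0.7133) theta=8903/55200 (≈0.1613)
After 8 (thin lens f=58): x=98441/138000 (≈0.7133) theta=198749/1334000 (≈0.1490)
After 9 (propagate distance d=25 (to screen)): x=4440241/1000500 (≈4.4380) theta=198749/1334000 (≈0.1490)
|theta_initial|=0.3000 |theta_final|=198749/1334000 (≈0.1490) -> not increased

Answer: no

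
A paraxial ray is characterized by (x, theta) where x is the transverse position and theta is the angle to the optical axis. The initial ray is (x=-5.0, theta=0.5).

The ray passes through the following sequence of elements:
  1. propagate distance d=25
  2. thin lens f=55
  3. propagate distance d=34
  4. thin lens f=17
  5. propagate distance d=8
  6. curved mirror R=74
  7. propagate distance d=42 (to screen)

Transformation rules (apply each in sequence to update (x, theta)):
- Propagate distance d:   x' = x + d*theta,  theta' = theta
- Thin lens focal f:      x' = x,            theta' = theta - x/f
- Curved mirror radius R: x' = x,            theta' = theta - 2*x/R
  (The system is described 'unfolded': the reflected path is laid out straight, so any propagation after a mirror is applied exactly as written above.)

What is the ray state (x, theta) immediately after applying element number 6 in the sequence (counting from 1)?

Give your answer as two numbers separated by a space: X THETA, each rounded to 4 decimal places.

Initial: x=-5.0000 theta=0.5000
After 1 (propagate distance d=25): x=7.5000 theta=0.5000
After 2 (thin lens f=55): x=7.5000 theta=4/11 (≈0.3636)
After 3 (propagate distance d=34): x=437/22 (≈19.8636) theta=4/11 (≈0.3636)
After 4 (thin lens f=17): x=437/22 (≈19.8636) theta=-301/374 (≈-0.8048)
After 5 (propagate distance d=8): x=5021/374 (≈13.4251) theta=-301/374 (≈-0.8048)
After 6 (curved mirror R=74): x=5021/374 (≈13.4251) theta=-8079/6919 (≈-1.1677)
Rounded to 4 decimal places: x = 13.4251, theta = -1.1677

Answer: 13.4251 -1.1677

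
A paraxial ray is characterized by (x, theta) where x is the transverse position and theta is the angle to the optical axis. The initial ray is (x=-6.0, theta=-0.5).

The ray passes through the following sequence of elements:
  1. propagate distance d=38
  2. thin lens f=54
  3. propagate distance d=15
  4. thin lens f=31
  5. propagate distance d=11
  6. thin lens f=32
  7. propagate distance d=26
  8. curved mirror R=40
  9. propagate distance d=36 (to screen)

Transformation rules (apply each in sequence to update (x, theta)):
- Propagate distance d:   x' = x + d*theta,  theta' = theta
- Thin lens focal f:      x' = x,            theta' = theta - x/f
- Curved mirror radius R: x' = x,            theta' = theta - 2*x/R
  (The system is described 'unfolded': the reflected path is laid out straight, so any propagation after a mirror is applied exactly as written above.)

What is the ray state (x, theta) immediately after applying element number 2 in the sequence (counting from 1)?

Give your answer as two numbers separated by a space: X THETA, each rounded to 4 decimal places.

Answer: -25.0000 -0.0370

Derivation:
Initial: x=-6.0000 theta=-0.5000
After 1 (propagate distance d=38): x=-25.0000 theta=-0.5000
After 2 (thin lens f=54): x=-25.0000 theta=-1/27 (≈-0.0370)
Rounded to 4 decimal places: x = -25.0000, theta = -0.0370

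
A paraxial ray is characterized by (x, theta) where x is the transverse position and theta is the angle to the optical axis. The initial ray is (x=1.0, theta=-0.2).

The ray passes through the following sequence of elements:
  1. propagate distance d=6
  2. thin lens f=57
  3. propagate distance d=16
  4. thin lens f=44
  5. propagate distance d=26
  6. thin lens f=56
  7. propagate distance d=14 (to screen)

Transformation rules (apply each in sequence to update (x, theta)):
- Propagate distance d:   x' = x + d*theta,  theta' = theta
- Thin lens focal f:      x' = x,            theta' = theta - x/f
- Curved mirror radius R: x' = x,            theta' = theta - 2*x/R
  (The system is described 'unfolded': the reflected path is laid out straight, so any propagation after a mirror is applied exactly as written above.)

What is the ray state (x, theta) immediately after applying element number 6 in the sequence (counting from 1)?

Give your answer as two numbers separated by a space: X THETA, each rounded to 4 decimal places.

Answer: -6.4767 -0.0048

Derivation:
Initial: x=1.0000 theta=-0.2000
After 1 (propagate distance d=6): x=-0.2000 theta=-0.2000
After 2 (thin lens f=57): x=-0.2000 theta=-56/285 (≈-0.1965)
After 3 (propagate distance d=16): x=-953/285 (≈-3.3439) theta=-56/285 (≈-0.1965)
After 4 (thin lens f=44): x=-953/285 (≈-3.3439) theta=-1511/12540 (≈-0.1205)
After 5 (propagate distance d=26): x=-40609/6270 (≈-6.4767) theta=-1511/12540 (≈-0.1205)
After 6 (thin lens f=56): x=-40609/6270 (≈-6.4767) theta=-1699/351120 (≈-0.0048)
Rounded to 4 decimal places: x = -6.4767, theta = -0.0048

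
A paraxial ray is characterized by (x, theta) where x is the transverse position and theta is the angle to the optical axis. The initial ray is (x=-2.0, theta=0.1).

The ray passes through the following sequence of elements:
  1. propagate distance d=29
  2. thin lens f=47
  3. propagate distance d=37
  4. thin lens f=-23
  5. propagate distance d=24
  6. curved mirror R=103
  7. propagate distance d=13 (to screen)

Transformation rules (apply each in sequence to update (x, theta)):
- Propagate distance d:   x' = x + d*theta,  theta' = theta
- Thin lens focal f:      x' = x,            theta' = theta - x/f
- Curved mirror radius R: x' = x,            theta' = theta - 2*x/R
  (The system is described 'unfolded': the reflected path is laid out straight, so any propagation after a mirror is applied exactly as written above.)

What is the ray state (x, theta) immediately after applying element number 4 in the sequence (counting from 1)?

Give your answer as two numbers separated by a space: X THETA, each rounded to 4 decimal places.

Answer: 3.8915 0.2500

Derivation:
Initial: x=-2.0000 theta=0.1000
After 1 (propagate distance d=29): x=0.9000 theta=0.1000
After 2 (thin lens f=47): x=0.9000 theta=19/235 (≈0.0809)
After 3 (propagate distance d=37): x=1829/470 (≈3.8915) theta=19/235 (≈0.0809)
After 4 (thin lens f=-23): x=1829/470 (≈3.8915) theta=2703/10810 (≈0.2500)
Rounded to 4 decimal places: x = 3.8915, theta = 0.2500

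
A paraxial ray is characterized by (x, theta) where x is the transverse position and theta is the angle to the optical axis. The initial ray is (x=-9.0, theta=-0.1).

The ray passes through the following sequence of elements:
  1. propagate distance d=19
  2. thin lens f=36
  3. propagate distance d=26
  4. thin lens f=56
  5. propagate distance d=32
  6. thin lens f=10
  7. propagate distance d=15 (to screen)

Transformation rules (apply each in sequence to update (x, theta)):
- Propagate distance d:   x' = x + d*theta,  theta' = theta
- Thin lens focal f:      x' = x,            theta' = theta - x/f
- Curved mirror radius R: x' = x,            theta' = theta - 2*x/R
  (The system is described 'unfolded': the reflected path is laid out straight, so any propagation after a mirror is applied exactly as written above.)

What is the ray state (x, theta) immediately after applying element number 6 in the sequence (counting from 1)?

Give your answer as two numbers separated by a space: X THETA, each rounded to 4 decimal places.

Answer: 4.0770 -0.1044

Derivation:
Initial: x=-9.0000 theta=-0.1000
After 1 (propagate distance d=19): x=-10.9000 theta=-0.1000
After 2 (thin lens f=36): x=-10.9000 theta=73/360 (≈0.2028)
After 3 (propagate distance d=26): x=-1013/180 (≈-5.6278) theta=73/360 (≈0.2028)
After 4 (thin lens f=56): x=-1013/180 (≈-5.6278) theta=1019/3360 (≈0.3033)
After 5 (propagate distance d=32): x=5137/1260 (≈4.0770) theta=1019/3360 (≈0.3033)
After 6 (thin lens f=10): x=5137/1260 (≈4.0770) theta=-5263/50400 (≈-0.1044)
Rounded to 4 decimal places: x = 4.0770, theta = -0.1044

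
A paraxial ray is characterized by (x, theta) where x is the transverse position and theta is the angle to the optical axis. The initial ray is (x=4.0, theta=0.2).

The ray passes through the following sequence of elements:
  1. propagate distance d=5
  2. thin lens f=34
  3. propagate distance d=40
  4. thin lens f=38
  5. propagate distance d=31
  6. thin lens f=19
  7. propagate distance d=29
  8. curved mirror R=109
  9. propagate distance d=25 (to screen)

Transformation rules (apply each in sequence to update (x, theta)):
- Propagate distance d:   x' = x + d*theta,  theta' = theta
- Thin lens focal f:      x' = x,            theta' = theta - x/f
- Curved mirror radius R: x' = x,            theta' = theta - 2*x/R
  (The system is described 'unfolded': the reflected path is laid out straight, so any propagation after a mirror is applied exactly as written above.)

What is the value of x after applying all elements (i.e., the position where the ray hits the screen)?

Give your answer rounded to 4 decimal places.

Initial: x=4.0000 theta=0.2000
After 1 (propagate distance d=5): x=5.0000 theta=0.2000
After 2 (thin lens f=34): x=5.0000 theta=9/170 (≈0.0529)
After 3 (propagate distance d=40): x=121/17 (≈7.1176) theta=9/170 (≈0.0529)
After 4 (thin lens f=38): x=121/17 (≈7.1176) theta=-217/1615 (≈-0.1344)
After 5 (propagate distance d=31): x=4768/1615 (≈2.9523) theta=-217/1615 (≈-0.1344)
After 6 (thin lens f=19): x=4768/1615 (≈2.9523) theta=-523/1805 (≈-0.2898)
After 7 (propagate distance d=29): x=-167247/30685 (≈-5.4504) theta=-523/1805 (≈-0.2898)
After 8 (curved mirror R=109): x=-167247/30685 (≈-5.4504) theta=-126925/668933 (≈-0.1897)
After 9 (propagate distance d=25 (to screen)): x=-34095548/3344665 (≈-10.1940) theta=-126925/668933 (≈-0.1897)
Rounded to 4 decimal places: x = -10.1940

Answer: -10.1940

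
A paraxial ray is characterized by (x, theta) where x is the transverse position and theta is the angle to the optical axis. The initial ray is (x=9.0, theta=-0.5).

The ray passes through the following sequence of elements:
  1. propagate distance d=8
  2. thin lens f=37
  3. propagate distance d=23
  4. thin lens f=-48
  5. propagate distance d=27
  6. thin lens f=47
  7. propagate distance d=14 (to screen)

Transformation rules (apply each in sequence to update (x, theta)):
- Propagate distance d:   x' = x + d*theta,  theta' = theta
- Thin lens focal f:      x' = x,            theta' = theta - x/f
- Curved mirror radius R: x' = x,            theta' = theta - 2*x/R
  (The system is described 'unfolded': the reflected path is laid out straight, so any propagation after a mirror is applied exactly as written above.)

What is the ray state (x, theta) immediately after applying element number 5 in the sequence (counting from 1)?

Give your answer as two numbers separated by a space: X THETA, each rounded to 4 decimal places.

Answer: -32.1613 -0.8353

Derivation:
Initial: x=9.0000 theta=-0.5000
After 1 (propagate distance d=8): x=5.0000 theta=-0.5000
After 2 (thin lens f=37): x=5.0000 theta=-47/74 (≈-0.6351)
After 3 (propagate distance d=23): x=-711/74 (≈-9.6081) theta=-47/74 (≈-0.6351)
After 4 (thin lens f=-48): x=-711/74 (≈-9.6081) theta=-989/1184 (≈-0.8353)
After 5 (propagate distance d=27): x=-38079/1184 (≈-32.1613) theta=-989/1184 (≈-0.8353)
Rounded to 4 decimal places: x = -32.1613, theta = -0.8353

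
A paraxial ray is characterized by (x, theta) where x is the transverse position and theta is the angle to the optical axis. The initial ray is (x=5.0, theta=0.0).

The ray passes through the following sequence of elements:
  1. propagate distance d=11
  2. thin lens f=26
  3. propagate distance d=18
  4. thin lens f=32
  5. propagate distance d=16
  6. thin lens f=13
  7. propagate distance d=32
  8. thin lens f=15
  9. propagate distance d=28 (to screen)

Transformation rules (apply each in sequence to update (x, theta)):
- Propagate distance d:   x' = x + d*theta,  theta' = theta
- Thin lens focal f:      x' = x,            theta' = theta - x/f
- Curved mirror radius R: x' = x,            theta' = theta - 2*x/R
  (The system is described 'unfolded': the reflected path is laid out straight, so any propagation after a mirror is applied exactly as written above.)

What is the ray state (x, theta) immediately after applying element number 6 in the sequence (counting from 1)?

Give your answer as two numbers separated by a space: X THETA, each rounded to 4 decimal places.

Initial: x=5.0000 theta=0.0000
After 1 (propagate distance d=11): x=5.0000 theta=0.0000
After 2 (thin lens f=26): x=5.0000 theta=-5/26 (≈-0.1923)
After 3 (propagate distance d=18): x=20/13 (≈1.5385) theta=-5/26 (≈-0.1923)
After 4 (thin lens f=32): x=20/13 (≈1.5385) theta=-25/104 (≈-0.2404)
After 5 (propagate distance d=16): x=-30/13 (≈-2.3077) theta=-25/104 (≈-0.2404)
After 6 (thin lens f=13): x=-30/13 (≈-2.3077) theta=-85/1352 (≈-0.0629)
Rounded to 4 decimal places: x = -2.3077, theta = -0.0629

Answer: -2.3077 -0.0629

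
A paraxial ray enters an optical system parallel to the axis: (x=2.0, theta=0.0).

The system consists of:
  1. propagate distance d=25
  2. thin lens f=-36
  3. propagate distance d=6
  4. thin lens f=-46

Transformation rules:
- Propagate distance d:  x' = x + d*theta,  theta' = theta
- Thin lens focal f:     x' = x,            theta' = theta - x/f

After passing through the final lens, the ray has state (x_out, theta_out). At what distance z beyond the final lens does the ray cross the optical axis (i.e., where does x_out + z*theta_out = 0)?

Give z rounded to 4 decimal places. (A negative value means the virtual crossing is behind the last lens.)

Initial: x=2.0000 theta=0.0000
After 1 (propagate distance d=25): x=2.0000 theta=0.0000
After 2 (thin lens f=-36): x=2.0000 theta=1/18 (≈0.0556)
After 3 (propagate distance d=6): x=7/3 (≈2.3333) theta=1/18 (≈0.0556)
After 4 (thin lens f=-46): x=7/3 (≈2.3333) theta=22/207 (≈0.1063)
z_focus = -x_out/theta_out = -(7/3)/(22/207) = -483/22 ≈ -21.9545
Rounded to 4 decimal places: z = -21.9545

Answer: -21.9545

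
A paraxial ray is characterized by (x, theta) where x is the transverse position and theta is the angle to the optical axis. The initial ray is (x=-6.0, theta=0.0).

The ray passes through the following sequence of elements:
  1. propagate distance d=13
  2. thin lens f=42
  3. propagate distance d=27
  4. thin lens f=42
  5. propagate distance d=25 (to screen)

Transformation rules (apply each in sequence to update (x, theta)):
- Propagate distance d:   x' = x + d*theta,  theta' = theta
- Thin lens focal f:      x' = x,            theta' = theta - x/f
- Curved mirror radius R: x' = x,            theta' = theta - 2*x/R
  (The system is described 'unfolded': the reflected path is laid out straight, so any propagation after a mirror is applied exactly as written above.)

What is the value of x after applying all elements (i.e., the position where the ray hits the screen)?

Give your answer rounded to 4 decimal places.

Initial: x=-6.0000 theta=0.0000
After 1 (propagate distance d=13): x=-6.0000 theta=0.0000
After 2 (thin lens f=42): x=-6.0000 theta=1/7 (≈0.1429)
After 3 (propagate distance d=27): x=-15/7 (≈-2.1429) theta=1/7 (≈0.1429)
After 4 (thin lens f=42): x=-15/7 (≈-2.1429) theta=19/98 (≈0.1939)
After 5 (propagate distance d=25 (to screen)): x=265/98 (≈2.7041) theta=19/98 (≈0.1939)
Rounded to 4 decimal places: x = 2.7041

Answer: 2.7041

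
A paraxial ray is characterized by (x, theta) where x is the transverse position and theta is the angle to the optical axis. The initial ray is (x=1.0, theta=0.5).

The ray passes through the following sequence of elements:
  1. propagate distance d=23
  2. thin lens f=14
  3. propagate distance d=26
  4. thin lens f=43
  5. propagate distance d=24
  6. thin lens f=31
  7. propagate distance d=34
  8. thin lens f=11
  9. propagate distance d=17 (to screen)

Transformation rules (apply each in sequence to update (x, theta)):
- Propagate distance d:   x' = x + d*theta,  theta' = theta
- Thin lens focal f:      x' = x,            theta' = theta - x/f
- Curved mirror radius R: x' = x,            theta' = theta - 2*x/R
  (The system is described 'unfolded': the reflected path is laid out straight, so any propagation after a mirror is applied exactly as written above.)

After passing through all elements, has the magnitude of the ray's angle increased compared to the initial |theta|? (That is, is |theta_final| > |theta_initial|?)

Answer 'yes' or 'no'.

Initial: x=1.0000 theta=0.5000
After 1 (propagate distance d=23): x=12.5000 theta=0.5000
After 2 (thin lens f=14): x=12.5000 theta=-11/28 (≈-0.3929)
After 3 (propagate distance d=26): x=16/7 (≈2.2857) theta=-11/28 (≈-0.3929)
After 4 (thin lens f=43): x=16/7 (≈2.2857) theta=-537/1204 (≈-0.4460)
After 5 (propagate distance d=24): x=-362/43 (≈-8.4186) theta=-537/1204 (≈-0.4460)
After 6 (thin lens f=31): x=-362/43 (≈-8.4186) theta=-6511/37324 (≈-0.1744)
After 7 (propagate distance d=34): x=-267795/18662 (≈-14.3497) theta=-6511/37324 (≈-0.1744)
After 8 (thin lens f=11): x=-267795/18662 (≈-14.3497) theta=42179/37324 (≈1.1301)
After 9 (propagate distance d=17 (to screen)): x=181453/37324 (≈4.8616) theta=42179/37324 (≈1.1301)
|theta_initial|=0.5000 |theta_final|=42179/37324 (≈1.1301) -> increased

Answer: yes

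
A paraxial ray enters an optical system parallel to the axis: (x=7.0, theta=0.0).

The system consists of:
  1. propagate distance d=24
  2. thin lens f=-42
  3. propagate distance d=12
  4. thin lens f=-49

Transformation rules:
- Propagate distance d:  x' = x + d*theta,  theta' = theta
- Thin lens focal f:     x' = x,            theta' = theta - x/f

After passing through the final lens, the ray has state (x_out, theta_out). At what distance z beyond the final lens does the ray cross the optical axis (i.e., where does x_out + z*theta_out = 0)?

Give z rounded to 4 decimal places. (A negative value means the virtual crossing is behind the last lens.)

Answer: -25.6893

Derivation:
Initial: x=7.0000 theta=0.0000
After 1 (propagate distance d=24): x=7.0000 theta=0.0000
After 2 (thin lens f=-42): x=7.0000 theta=1/6 (≈0.1667)
After 3 (propagate distance d=12): x=9.0000 theta=1/6 (≈0.1667)
After 4 (thin lens f=-49): x=9.0000 theta=103/294 (≈0.3503)
z_focus = -x_out/theta_out = -(9.0000)/(103/294) = -2646/103 ≈ -25.6893
Rounded to 4 decimal places: z = -25.6893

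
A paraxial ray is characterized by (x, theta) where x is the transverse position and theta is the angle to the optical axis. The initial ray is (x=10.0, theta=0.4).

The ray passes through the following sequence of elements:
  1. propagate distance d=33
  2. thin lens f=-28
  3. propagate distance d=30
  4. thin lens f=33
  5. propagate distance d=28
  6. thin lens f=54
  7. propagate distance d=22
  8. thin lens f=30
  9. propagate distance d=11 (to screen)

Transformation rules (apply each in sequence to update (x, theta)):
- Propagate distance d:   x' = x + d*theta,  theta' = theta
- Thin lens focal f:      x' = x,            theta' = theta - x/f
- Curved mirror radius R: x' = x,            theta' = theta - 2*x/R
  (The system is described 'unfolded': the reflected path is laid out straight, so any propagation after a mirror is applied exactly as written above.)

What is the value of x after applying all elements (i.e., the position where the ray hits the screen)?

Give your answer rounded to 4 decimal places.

Initial: x=10.0000 theta=0.4000
After 1 (propagate distance d=33): x=23.2000 theta=0.4000
After 2 (thin lens f=-28): x=23.2000 theta=43/35 (≈1.2286)
After 3 (propagate distance d=30): x=2102/35 (≈60.0571) theta=43/35 (≈1.2286)
After 4 (thin lens f=33): x=2102/35 (≈60.0571) theta=-683/1155 (≈-0.5913)
After 5 (propagate distance d=28): x=50242/1155 (≈43.4996) theta=-683/1155 (≈-0.5913)
After 6 (thin lens f=54): x=50242/1155 (≈43.4996) theta=-43562/31185 (≈-1.3969)
After 7 (propagate distance d=22): x=79634/6237 (≈12.7680) theta=-43562/31185 (≈-1.3969)
After 8 (thin lens f=30): x=79634/6237 (≈12.7680) theta=-170503/93555 (≈-1.8225)
After 9 (propagate distance d=11 (to screen)): x=-97289/13365 (≈-7.2794) theta=-170503/93555 (≈-1.8225)
Rounded to 4 decimal places: x = -7.2794

Answer: -7.2794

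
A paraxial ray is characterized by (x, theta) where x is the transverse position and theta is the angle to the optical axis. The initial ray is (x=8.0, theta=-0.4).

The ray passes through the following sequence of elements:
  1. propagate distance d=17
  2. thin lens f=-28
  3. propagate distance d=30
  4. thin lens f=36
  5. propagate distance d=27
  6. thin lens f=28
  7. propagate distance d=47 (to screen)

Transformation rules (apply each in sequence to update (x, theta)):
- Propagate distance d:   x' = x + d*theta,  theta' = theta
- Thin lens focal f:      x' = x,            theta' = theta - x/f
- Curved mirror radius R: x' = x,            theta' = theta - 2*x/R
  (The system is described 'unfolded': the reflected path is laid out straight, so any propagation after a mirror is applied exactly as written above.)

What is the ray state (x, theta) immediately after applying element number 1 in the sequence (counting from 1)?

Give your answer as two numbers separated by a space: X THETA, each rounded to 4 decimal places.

Initial: x=8.0000 theta=-0.4000
After 1 (propagate distance d=17): x=1.2000 theta=-0.4000
Rounded to 4 decimal places: x = 1.2000, theta = -0.4000

Answer: 1.2000 -0.4000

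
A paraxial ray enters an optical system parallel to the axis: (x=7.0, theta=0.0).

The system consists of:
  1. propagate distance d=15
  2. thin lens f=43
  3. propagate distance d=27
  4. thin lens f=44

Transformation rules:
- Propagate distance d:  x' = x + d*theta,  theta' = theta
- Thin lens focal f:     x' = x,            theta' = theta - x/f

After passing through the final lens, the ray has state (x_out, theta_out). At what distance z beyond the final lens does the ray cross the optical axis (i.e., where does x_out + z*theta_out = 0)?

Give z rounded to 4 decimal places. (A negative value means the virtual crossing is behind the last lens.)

Initial: x=7.0000 theta=0.0000
After 1 (propagate distance d=15): x=7.0000 theta=0.0000
After 2 (thin lens f=43): x=7.0000 theta=-7/43 (≈-0.1628)
After 3 (propagate distance d=27): x=112/43 (≈2.6047) theta=-7/43 (≈-0.1628)
After 4 (thin lens f=44): x=112/43 (≈2.6047) theta=-105/473 (≈-0.2220)
z_focus = -x_out/theta_out = -(112/43)/(-105/473) = 176/15 ≈ 11.7333
Rounded to 4 decimal places: z = 11.7333

Answer: 11.7333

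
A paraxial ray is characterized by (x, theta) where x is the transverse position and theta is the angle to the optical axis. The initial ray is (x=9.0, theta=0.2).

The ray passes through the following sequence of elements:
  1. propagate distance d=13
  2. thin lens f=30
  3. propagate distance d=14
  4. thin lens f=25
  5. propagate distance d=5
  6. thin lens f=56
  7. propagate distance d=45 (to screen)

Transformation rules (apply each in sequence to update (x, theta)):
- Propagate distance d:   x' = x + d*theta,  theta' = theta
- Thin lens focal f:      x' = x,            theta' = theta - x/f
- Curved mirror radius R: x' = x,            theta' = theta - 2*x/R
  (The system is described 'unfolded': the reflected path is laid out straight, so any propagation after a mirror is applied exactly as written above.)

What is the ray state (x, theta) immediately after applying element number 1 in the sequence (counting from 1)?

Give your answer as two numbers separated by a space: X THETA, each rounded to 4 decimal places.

Answer: 11.6000 0.2000

Derivation:
Initial: x=9.0000 theta=0.2000
After 1 (propagate distance d=13): x=11.6000 theta=0.2000
Rounded to 4 decimal places: x = 11.6000, theta = 0.2000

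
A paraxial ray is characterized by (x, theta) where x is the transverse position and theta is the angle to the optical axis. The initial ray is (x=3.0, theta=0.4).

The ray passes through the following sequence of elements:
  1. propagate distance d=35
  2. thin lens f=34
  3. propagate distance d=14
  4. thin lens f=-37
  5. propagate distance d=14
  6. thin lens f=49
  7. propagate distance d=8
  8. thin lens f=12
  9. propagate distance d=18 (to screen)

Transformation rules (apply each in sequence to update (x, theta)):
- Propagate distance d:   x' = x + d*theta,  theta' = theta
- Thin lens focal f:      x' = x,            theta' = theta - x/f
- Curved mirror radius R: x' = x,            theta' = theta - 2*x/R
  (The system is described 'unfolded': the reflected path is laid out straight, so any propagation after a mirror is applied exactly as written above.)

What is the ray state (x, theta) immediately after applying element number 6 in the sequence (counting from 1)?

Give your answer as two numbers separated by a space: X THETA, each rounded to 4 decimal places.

Answer: 20.1027 -0.0886

Derivation:
Initial: x=3.0000 theta=0.4000
After 1 (propagate distance d=35): x=17.0000 theta=0.4000
After 2 (thin lens f=34): x=17.0000 theta=-0.1000
After 3 (propagate distance d=14): x=15.6000 theta=-0.1000
After 4 (thin lens f=-37): x=15.6000 theta=119/370 (≈0.3216)
After 5 (propagate distance d=14): x=3719/185 (≈20.1027) theta=119/370 (≈0.3216)
After 6 (thin lens f=49): x=3719/185 (≈20.1027) theta=-1607/18130 (≈-0.0886)
Rounded to 4 decimal places: x = 20.1027, theta = -0.0886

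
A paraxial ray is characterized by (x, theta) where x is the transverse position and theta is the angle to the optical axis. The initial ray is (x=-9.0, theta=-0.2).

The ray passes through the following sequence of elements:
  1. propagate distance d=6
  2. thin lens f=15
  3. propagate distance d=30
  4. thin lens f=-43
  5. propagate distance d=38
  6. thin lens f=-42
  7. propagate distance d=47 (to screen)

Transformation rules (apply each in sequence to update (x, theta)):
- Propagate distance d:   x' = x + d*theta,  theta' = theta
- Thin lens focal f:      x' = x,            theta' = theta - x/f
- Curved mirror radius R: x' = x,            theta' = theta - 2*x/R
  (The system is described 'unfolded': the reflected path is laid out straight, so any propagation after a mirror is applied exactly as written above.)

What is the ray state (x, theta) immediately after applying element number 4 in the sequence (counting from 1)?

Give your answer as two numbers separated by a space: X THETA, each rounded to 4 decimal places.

Initial: x=-9.0000 theta=-0.2000
After 1 (propagate distance d=6): x=-10.2000 theta=-0.2000
After 2 (thin lens f=15): x=-10.2000 theta=0.4800
After 3 (propagate distance d=30): x=4.2000 theta=0.4800
After 4 (thin lens f=-43): x=4.2000 theta=621/1075 (≈0.5777)
Rounded to 4 decimal places: x = 4.2000, theta = 0.5777

Answer: 4.2000 0.5777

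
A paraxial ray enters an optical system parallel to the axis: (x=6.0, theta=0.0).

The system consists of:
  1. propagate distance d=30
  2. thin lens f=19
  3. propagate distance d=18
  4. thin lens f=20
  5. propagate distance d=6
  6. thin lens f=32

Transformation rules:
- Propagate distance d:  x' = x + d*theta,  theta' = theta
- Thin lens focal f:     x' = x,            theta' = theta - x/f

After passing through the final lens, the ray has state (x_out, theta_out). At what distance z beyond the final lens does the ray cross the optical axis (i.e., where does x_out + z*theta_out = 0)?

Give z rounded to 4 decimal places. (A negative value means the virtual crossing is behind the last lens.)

Answer: -5.9929

Derivation:
Initial: x=6.0000 theta=0.0000
After 1 (propagate distance d=30): x=6.0000 theta=0.0000
After 2 (thin lens f=19): x=6.0000 theta=-6/19 (≈-0.3158)
After 3 (propagate distance d=18): x=6/19 (≈0.3158) theta=-6/19 (≈-0.3158)
After 4 (thin lens f=20): x=6/19 (≈0.3158) theta=-63/190 (≈-0.3316)
After 5 (propagate distance d=6): x=-159/95 (≈-1.6737) theta=-63/190 (≈-0.3316)
After 6 (thin lens f=32): x=-159/95 (≈-1.6737) theta=-849/3040 (≈-0.2793)
z_focus = -x_out/theta_out = -(-159/95)/(-849/3040) = -1696/283 ≈ -5.9929
Rounded to 4 decimal places: z = -5.9929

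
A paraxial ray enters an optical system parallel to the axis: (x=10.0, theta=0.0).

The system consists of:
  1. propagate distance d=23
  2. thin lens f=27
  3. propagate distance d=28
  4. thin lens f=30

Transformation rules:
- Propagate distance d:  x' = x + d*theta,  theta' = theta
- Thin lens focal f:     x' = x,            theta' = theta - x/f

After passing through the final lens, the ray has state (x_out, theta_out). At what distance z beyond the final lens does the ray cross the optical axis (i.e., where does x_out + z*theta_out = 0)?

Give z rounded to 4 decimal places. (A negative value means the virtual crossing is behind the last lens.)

Answer: -1.0345

Derivation:
Initial: x=10.0000 theta=0.0000
After 1 (propagate distance d=23): x=10.0000 theta=0.0000
After 2 (thin lens f=27): x=10.0000 theta=-10/27 (≈-0.3704)
After 3 (propagate distance d=28): x=-10/27 (≈-0.3704) theta=-10/27 (≈-0.3704)
After 4 (thin lens f=30): x=-10/27 (≈-0.3704) theta=-29/81 (≈-0.3580)
z_focus = -x_out/theta_out = -(-10/27)/(-29/81) = -30/29 ≈ -1.0345
Rounded to 4 decimal places: z = -1.0345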